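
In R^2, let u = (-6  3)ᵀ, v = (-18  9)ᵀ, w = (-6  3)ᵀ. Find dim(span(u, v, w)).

Form the matrix with u, v, w as columns and reduce.
Exactly 1 pivot survives; hence the rank is 1.
(With 3 elements in a 2-dimensional space the rank is at most 2.)

1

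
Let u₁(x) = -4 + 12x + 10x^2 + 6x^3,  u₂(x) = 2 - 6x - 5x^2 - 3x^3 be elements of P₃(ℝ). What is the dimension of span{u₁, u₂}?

Pass to coordinate vectors with respect to the basis {1, x, …, x^3}.
Put the 4×2 matrix [u₁|u₂] into echelon form.
There is 1 pivot column, so rank = 1.

dim = 1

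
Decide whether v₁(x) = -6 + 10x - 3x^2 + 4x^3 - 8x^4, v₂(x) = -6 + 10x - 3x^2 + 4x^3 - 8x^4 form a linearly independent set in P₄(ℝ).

Take coordinates with respect to the standard basis {1, x, …, x^4}.
Row-reduce the matrix whose columns are v₁, v₂.
The reduction yields 1 nonzero row, so the rank is 1.
Since rank 1 < 2, the set is linearly dependent.

linearly dependent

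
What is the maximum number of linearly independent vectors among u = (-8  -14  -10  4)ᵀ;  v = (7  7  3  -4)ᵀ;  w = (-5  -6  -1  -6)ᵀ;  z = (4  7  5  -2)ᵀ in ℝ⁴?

3

Row-reduce the 4×4 matrix with these as rows.
Exactly 3 pivots survive; hence the rank is 3.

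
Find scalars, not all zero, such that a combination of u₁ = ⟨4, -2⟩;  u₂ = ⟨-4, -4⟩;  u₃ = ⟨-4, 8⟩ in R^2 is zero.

Write the vectors as columns of a matrix and find a nonzero vector in its null space.
One solution (up to scaling) is (2, 1, 1).

2u₁ + u₂ + u₃ = 0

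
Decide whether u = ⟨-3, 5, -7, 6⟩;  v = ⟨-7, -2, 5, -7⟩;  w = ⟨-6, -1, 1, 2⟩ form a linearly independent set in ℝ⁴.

Row-reduce the matrix whose columns are u, v, w.
The reduction yields 3 nonzero rows, so the rank is 3.
Since rank = 3 (the number of vectors), the set is linearly independent.

linearly independent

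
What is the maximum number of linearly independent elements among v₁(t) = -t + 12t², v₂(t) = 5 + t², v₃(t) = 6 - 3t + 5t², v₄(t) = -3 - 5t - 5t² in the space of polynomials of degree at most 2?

Represent each element by its coordinate vector in ℝ³.
Apply Gaussian elimination to the matrix whose rows are v₁, v₂, v₃, v₄.
Reduction leaves 3 leading entries, giving rank 3.
(With 4 elements in a 3-dimensional space the rank is at most 3.)

3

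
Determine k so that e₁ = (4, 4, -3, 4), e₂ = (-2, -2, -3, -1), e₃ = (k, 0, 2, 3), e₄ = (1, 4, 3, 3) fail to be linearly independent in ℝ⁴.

k = -31

Place the vectors as rows of a 4×4 matrix; dependence ⇔ determinant zero.
Cofactor expansion gives det = -6*k - 186.
Solving -6*k - 186 = 0 yields k = -31.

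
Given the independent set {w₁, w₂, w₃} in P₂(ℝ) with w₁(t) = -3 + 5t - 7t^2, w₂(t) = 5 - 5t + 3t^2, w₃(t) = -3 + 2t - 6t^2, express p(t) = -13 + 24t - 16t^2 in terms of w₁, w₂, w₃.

p = 4w₁ - 2w₂ - 3w₃

Work in coordinates with respect to the standard basis {1, t, t^2}.
Since w₁, w₂, w₃ are independent, the coefficients expressing p are uniquely determined by a linear system.
Row-reducing the augmented matrix gives the unique coefficients (c₁, c₂, c₃) = (4, -2, -3).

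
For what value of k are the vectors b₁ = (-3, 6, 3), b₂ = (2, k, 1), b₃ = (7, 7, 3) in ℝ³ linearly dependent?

The vectors are dependent exactly when the determinant of the matrix with rows b₁, b₂, b₃ vanishes.
Cofactor expansion gives det = 69 - 30*k.
Setting this to zero gives k = 23/10.

k = 23/10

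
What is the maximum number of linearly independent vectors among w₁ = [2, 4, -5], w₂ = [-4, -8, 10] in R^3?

Form the matrix with w₁, w₂ as columns and reduce.
Exactly 1 pivot survives; hence the rank is 1.

1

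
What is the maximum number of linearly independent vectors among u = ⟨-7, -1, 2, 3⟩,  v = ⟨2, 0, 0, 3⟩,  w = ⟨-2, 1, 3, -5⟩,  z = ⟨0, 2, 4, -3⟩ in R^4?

Apply Gaussian elimination to the matrix whose rows are u, v, w, z.
The echelon form has 4 nonzero rows, so the rank is 4.

4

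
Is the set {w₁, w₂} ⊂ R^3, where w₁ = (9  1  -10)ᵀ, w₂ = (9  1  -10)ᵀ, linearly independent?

Two of the vectors are equal, giving an immediate dependence.

linearly dependent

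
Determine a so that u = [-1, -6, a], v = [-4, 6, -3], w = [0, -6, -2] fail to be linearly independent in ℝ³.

Place the vectors as rows of a 3×3 matrix; dependence ⇔ determinant zero.
Cofactor expansion gives det = 24*a + 78.
Solving 24*a + 78 = 0 yields a = -13/4.

a = -13/4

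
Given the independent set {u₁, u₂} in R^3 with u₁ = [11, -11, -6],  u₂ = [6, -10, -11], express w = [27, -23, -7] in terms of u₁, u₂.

Write w = a₁u₁ + a₂u₂ and equate components.
Row-reducing the augmented matrix gives the unique coefficients (a₁, a₂) = (3, -1).

w = 3u₁ - u₂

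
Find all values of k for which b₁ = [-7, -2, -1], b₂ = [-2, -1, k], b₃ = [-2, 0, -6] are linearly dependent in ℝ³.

k = 4

Place the vectors as rows of a 3×3 matrix; dependence ⇔ determinant zero.
Expanding, det = 4*k - 16.
Solving 4*k - 16 = 0 yields k = 4.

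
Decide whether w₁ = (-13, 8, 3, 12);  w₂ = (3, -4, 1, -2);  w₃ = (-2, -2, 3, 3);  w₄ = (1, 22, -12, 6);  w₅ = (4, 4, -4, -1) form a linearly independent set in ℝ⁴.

linearly dependent

There are 5 vectors in a 4-dimensional space, so they cannot be linearly independent.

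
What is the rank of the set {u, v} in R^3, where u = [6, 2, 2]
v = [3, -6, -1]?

2

Put the 3×2 matrix [u|v] into echelon form.
Reduction leaves 2 leading entries, giving rank 2.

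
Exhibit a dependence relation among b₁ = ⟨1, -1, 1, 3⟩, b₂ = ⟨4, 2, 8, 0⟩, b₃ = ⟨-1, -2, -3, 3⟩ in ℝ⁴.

Set up α₁b₁ + … + α₃b₃ = 0 and solve the homogeneous system.
The free variable yields coefficients (2, -1, -2) (any nonzero multiple also works).

2b₁ - b₂ - 2b₃ = 0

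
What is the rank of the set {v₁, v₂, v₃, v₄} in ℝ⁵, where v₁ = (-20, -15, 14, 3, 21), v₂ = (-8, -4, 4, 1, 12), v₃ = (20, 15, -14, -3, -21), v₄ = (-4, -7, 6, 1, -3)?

Row-reduce the 4×5 matrix with these as rows.
Exactly 2 pivots survive; hence the rank is 2.

2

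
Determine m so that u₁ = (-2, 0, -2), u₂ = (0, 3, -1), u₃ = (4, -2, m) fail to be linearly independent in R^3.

m = 14/3

The set is linearly dependent precisely when det[u₁; u₂; u₃] = 0.
The determinant works out to 28 - 6*m.
This vanishes exactly when m = 14/3.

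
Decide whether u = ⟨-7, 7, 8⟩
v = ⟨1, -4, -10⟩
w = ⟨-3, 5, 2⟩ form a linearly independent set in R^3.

linearly independent

The matrix [u|v|w] has determinant -154.
A nonzero determinant means the columns are linearly independent.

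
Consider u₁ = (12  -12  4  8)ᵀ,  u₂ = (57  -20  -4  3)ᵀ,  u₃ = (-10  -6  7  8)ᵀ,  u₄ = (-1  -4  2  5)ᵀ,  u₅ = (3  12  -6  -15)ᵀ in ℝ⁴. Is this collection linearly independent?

linearly dependent

There are 5 vectors in a 4-dimensional space, so they cannot be linearly independent.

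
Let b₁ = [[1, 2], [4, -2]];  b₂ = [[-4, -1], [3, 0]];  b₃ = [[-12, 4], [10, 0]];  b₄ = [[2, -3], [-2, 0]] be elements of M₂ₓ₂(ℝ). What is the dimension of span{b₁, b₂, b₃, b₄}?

Use coordinates relative to {E₁₁, E₁₂, E₂₁, E₂₂}.
Form the matrix with b₁, b₂, b₃, b₄ as columns and reduce.
Reduction leaves 3 leading entries, giving rank 3.

3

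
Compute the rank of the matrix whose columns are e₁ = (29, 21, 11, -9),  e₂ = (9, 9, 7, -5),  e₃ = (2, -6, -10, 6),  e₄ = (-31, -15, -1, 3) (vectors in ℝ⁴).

Put the 4×4 matrix [e₁|e₂|e₃|e₄] into echelon form.
There are 2 pivot columns, so rank = 2.

rank 2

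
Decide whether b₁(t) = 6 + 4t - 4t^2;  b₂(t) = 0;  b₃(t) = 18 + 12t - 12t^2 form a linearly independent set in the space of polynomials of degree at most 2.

linearly dependent

Take coordinates with respect to the standard basis {1, t, t^2}.
One of the vectors is the zero vector, so the set is linearly dependent.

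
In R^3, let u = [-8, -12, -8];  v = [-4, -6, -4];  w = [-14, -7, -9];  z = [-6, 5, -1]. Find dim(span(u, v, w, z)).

dim = 2

Row-reduce the 4×3 matrix with these as rows.
Exactly 2 pivots survive; hence the rank is 2.
(With 4 elements in a 3-dimensional space the rank is at most 3.)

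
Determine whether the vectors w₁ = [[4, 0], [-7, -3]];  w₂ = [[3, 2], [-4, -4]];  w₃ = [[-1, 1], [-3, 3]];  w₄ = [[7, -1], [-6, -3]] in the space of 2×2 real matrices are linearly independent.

linearly independent

Write each element as a coordinate vector in ℝ⁴ using {E₁₁, E₁₂, E₂₁, E₂₂}.
Place the vectors as rows of a 4×4 matrix and reduce to echelon form.
The reduction yields 4 nonzero rows, so the rank is 4.
Since rank = 4 (the number of vectors), the set is linearly independent.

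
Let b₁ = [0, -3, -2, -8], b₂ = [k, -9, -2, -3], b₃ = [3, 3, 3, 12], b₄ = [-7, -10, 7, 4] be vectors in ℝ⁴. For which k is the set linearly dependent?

The set is linearly dependent precisely when det[b₁; b₂; b₃; b₄] = 0.
Expanding, det = 1584 - 72*k.
Setting this to zero gives k = 22.

k = 22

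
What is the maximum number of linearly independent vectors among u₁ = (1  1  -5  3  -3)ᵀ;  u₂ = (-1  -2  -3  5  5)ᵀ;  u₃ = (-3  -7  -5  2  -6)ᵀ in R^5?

Apply Gaussian elimination to the matrix whose rows are u₁, u₂, u₃.
There are 3 pivot columns, so rank = 3.

3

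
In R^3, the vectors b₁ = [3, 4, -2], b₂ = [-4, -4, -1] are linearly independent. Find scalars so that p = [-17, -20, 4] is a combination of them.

Solve the system with b₁, b₂ as columns and p as the right-hand side.
The system has the unique solution (a₁, a₂) = (-3, 2).

p = -3b₁ + 2b₂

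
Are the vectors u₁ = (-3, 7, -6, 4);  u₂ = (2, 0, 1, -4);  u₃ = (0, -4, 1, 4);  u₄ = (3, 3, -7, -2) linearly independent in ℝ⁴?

linearly independent

Place the vectors as rows of a 4×4 matrix and reduce to echelon form.
The reduction yields 4 nonzero rows, so the rank is 4.
Since rank = 4 (the number of vectors), the set is linearly independent.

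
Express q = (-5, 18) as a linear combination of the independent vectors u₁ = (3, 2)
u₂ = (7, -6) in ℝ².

Set up the augmented matrix [u₁ | u₂ | q] and row-reduce.
The system has the unique solution (α₁, α₂) = (3, -2).

q = 3u₁ - 2u₂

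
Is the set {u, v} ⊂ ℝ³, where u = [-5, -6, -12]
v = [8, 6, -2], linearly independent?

Place the vectors as rows of a 2×3 matrix and reduce to echelon form.
The reduction yields 2 nonzero rows, so the rank is 2.
Since rank = 2 (the number of vectors), the set is linearly independent.

linearly independent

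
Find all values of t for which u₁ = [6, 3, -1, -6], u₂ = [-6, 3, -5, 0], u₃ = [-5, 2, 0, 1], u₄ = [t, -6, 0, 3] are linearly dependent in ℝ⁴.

Dependence holds iff the 4×4 matrix [u₁ u₂ u₃ u₄] is singular.
Expanding, det = 72*t - 288.
Solving 72*t - 288 = 0 yields t = 4.

t = 4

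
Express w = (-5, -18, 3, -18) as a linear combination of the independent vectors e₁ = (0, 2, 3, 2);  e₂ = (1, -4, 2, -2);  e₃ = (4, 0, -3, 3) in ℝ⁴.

Set up the augmented matrix [e₁ | e₂ | e₃ | w] and row-reduce.
Row-reducing the augmented matrix gives the unique coefficients (a₁, a₂, a₃) = (-3, 3, -2).

w = -3e₁ + 3e₂ - 2e₃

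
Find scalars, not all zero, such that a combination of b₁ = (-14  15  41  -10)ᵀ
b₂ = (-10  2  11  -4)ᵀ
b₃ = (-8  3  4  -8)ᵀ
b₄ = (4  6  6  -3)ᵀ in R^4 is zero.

Row-reduce the matrix with b₁, b₂, b₃, b₄ as columns; the null space gives the coefficients.
A generator of the null space is (1, -3, 1, -2).

b₁ - 3b₂ + b₃ - 2b₄ = 0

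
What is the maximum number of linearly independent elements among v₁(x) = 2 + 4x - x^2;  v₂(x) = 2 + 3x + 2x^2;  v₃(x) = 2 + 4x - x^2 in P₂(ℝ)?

2

Represent each element by its coordinate vector in ℝ³.
Put the 3×3 matrix [v₁|v₂|v₃] into echelon form.
The echelon form has 2 nonzero rows, so the rank is 2.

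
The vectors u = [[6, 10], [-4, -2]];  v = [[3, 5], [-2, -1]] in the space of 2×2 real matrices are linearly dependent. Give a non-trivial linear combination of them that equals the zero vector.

Write each element as a vector in ℝ⁴ using {E₁₁, E₁₂, E₂₁, E₂₂}.
Solve the homogeneous system with u, v as columns by row-reducing the coefficient matrix.
The free variable yields coefficients (1, -2) (any nonzero multiple also works).

u - 2v = 0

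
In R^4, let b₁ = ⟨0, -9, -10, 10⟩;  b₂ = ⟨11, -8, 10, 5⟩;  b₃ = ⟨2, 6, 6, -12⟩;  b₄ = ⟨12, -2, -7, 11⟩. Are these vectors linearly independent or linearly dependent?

linearly independent

Place the vectors as rows of a 4×4 matrix and reduce to echelon form.
The reduction yields 4 nonzero rows, so the rank is 4.
Since rank = 4 (the number of vectors), the set is linearly independent.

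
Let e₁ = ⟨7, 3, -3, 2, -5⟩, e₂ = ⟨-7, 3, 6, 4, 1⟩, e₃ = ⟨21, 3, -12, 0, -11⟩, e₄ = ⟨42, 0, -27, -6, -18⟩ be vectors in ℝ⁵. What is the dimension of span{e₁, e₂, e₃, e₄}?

Row-reduce the 4×5 matrix with these as rows.
The echelon form has 2 nonzero rows, so the rank is 2.

dim = 2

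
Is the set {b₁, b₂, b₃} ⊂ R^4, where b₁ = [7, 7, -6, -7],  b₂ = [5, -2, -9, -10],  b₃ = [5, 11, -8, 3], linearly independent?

Place the vectors as rows of a 3×4 matrix and reduce to echelon form.
The reduction yields 3 nonzero rows, so the rank is 3.
Since rank = 3 (the number of vectors), the set is linearly independent.

linearly independent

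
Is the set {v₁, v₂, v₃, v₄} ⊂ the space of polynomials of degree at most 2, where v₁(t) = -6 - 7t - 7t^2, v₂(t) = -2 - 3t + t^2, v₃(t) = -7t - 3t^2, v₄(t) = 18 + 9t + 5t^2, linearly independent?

linearly dependent

Take coordinates with respect to the standard basis {1, t, t^2}.
There are 4 vectors in a 3-dimensional space, so they cannot be linearly independent.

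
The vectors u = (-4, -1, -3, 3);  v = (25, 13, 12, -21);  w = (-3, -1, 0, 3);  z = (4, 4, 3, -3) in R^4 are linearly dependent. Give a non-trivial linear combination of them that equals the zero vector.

2u + v + 3w - 2z = 0

Row-reduce the matrix with u, v, w, z as columns; the null space gives the coefficients.
A generator of the null space is (2, 1, 3, -2).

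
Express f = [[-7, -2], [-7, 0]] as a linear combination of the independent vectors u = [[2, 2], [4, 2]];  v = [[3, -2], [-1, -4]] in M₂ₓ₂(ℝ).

f = -2u - v

Identify each element with its coordinate vector in ℝ⁴ via {E₁₁, E₁₂, E₂₁, E₂₂}.
Since u, v are independent, the coefficients expressing f are uniquely determined by a linear system.
Row-reducing the augmented matrix gives the unique coefficients (α₁, α₂) = (-2, -1).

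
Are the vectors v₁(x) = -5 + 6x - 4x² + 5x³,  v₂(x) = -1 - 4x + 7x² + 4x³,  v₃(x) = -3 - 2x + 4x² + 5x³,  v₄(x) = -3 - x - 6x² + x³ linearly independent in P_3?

Take coordinates with respect to the standard basis {1, x, …, x³}.
Row-reduce the matrix whose columns are v₁, v₂, v₃, v₄.
The reduction yields 4 nonzero rows, so the rank is 4.
Since rank = 4 (the number of vectors), the set is linearly independent.

linearly independent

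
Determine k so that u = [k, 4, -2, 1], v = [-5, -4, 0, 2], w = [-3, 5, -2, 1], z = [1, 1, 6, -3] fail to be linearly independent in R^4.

k = -5/2

The vectors are dependent exactly when the determinant of the matrix with rows u, v, w, z vanishes.
The determinant works out to 64*k + 160.
This vanishes exactly when k = -5/2.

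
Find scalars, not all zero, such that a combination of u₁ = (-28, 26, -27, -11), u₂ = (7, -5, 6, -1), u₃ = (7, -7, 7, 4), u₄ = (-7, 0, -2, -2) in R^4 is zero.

u₁ + u₂ + 3u₃ = 0

Solve the homogeneous system with u₁, u₂, u₃, u₄ as columns by row-reducing the coefficient matrix.
The free variable yields coefficients (1, 1, 3, 0) (any nonzero multiple also works).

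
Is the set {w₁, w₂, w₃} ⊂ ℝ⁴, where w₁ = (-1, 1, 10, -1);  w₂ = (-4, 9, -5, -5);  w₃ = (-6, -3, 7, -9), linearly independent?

linearly independent

Place the vectors as rows of a 3×4 matrix and reduce to echelon form.
The reduction yields 3 nonzero rows, so the rank is 3.
Since rank = 3 (the number of vectors), the set is linearly independent.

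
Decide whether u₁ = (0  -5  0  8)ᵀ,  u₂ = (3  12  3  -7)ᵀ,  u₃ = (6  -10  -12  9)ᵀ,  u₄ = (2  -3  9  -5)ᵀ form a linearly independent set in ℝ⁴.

Form the 4×4 matrix with these as columns; its determinant is 8139.
A nonzero determinant means the columns are linearly independent.

linearly independent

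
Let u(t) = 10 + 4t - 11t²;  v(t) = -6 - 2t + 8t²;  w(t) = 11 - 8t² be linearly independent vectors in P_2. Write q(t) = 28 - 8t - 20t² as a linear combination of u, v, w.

q = -4u - 4v + 4w

Identify each element with its coordinate vector in ℝ³ via {1, t, t²}.
Solve the system with u, v, w as columns and q as the right-hand side.
The system has the unique solution (c₁, c₂, c₃) = (-4, -4, 4).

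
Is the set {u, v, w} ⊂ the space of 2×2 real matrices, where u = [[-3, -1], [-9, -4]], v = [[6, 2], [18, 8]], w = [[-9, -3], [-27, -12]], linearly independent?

linearly dependent

Take coordinates with respect to the standard basis {E₁₁, E₁₂, E₂₁, E₂₂}.
Row-reduce the matrix whose columns are u, v, w.
The reduction yields 1 nonzero row, so the rank is 1.
Since rank 1 < 3, the set is linearly dependent.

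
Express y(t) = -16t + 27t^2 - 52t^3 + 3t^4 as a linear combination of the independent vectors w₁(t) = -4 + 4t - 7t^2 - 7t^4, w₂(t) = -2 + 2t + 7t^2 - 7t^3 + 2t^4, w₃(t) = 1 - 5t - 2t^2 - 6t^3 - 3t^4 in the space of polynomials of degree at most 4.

Work in coordinates with respect to the standard basis {1, t, …, t^4}.
Solve the system with w₁, w₂, w₃ as columns and y as the right-hand side.
The system has the unique solution (c₁, c₂, c₃) = (-1, 4, 4).

y = -w₁ + 4w₂ + 4w₃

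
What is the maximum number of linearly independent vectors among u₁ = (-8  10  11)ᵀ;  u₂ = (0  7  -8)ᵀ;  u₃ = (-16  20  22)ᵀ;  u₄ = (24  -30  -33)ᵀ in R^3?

Apply Gaussian elimination to the matrix whose rows are u₁, u₂, u₃, u₄.
Exactly 2 pivots survive; hence the rank is 2.
(With 4 elements in a 3-dimensional space the rank is at most 3.)

2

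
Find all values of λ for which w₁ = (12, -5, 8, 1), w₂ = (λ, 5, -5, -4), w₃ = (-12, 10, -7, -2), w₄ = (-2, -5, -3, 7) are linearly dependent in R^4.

λ = -25/3

The vectors are dependent exactly when the determinant of the matrix with rows w₁, w₂, w₃, w₄ vanishes.
Cofactor expansion gives det = 270*λ + 2250.
Setting this to zero gives λ = -25/3.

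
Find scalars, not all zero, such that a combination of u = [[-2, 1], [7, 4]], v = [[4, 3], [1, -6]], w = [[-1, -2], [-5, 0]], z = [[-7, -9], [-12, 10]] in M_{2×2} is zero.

Take coordinates with respect to {E₁₁, E₁₂, E₂₁, E₂₂}.
Set up α₁u + … + α₄z = 0 and solve the homogeneous system.
One solution (up to scaling) is (2, 3, 1, 1).

2u + 3v + w + z = 0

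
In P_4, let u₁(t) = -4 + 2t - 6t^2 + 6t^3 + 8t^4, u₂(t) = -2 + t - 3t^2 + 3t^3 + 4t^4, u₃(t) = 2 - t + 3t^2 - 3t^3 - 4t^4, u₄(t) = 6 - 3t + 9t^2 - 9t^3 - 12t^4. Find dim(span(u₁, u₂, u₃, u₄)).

1

Use coordinates relative to {1, t, …, t^4}.
Row-reduce the 4×5 matrix with these as rows.
There is 1 pivot column, so rank = 1.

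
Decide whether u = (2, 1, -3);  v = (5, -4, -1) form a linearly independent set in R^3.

Row-reduce the matrix whose columns are u, v.
The reduction yields 2 nonzero rows, so the rank is 2.
Since rank = 2 (the number of vectors), the set is linearly independent.

linearly independent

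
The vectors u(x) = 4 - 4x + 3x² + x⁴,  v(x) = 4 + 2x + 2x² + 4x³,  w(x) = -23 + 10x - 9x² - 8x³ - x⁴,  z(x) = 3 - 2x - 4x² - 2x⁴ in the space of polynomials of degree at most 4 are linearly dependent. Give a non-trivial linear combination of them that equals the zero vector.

3u + 2v + w + z = 0

Pass to coordinate vectors relative to the basis {1, x, …, x⁴}.
Row-reduce the matrix with u, v, w, z as columns; the null space gives the coefficients.
A generator of the null space is (3, 2, 1, 1).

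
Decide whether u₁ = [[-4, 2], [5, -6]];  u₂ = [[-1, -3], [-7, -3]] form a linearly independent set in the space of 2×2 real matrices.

Write each element as a coordinate vector in ℝ⁴ using {E₁₁, E₁₂, E₂₁, E₂₂}.
Place the vectors as rows of a 2×4 matrix and reduce to echelon form.
The reduction yields 2 nonzero rows, so the rank is 2.
Since rank = 2 (the number of vectors), the set is linearly independent.

linearly independent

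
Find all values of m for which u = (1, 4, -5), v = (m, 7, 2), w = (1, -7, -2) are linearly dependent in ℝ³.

m = -1

The vectors are dependent exactly when the determinant of the matrix with rows u, v, w vanishes.
The determinant works out to 43*m + 43.
This vanishes exactly when m = -1.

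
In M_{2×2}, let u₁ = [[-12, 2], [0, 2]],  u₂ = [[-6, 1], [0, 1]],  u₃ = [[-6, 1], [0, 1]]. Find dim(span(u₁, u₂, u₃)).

dim = 1

Use coordinates relative to {E₁₁, E₁₂, E₂₁, E₂₂}.
Apply Gaussian elimination to the matrix whose rows are u₁, u₂, u₃.
There is 1 pivot column, so rank = 1.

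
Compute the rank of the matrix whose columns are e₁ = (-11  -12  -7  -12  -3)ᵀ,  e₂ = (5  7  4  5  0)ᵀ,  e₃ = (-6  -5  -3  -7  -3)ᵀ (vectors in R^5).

Form the matrix with e₁, e₂, e₃ as columns and reduce.
Reduction leaves 2 leading entries, giving rank 2.

2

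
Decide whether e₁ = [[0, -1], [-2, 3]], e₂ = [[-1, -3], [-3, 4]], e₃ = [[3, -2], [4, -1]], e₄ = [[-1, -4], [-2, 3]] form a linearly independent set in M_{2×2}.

Write each element as a coordinate vector in ℝ⁴ using {E₁₁, E₁₂, E₂₁, E₂₂}.
Row-reduce the matrix whose columns are e₁, e₂, e₃, e₄.
The reduction yields 4 nonzero rows, so the rank is 4.
Since rank = 4 (the number of vectors), the set is linearly independent.

linearly independent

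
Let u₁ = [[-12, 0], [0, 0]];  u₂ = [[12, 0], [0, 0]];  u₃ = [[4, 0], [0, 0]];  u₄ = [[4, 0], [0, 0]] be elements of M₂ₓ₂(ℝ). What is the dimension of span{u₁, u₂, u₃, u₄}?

Represent each element by its coordinate vector in ℝ⁴.
Form the matrix with u₁, u₂, u₃, u₄ as columns and reduce.
Exactly 1 pivot survives; hence the rank is 1.

dim = 1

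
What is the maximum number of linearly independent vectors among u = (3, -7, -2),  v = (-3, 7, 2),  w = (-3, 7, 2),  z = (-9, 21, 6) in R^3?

1

Put the 3×4 matrix [u|v|w|z] into echelon form.
The echelon form has 1 nonzero row, so the rank is 1.
(With 4 elements in a 3-dimensional space the rank is at most 3.)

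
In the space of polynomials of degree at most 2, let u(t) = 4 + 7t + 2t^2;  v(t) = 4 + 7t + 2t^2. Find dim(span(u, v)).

Pass to coordinate vectors with respect to the basis {1, t, t^2}.
Apply Gaussian elimination to the matrix whose rows are u, v.
Exactly 1 pivot survives; hence the rank is 1.

1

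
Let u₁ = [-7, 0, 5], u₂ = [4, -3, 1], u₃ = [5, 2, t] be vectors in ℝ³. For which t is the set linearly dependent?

Dependence holds iff the 3×3 matrix [u₁ u₂ u₃] is singular.
Expanding, det = 21*t + 129.
Solving 21*t + 129 = 0 yields t = -43/7.

t = -43/7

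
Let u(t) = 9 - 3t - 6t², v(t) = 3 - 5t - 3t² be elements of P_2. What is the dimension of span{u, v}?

dim = 2

Pass to coordinate vectors with respect to the basis {1, t, t²}.
Row-reduce the 2×3 matrix with these as rows.
Exactly 2 pivots survive; hence the rank is 2.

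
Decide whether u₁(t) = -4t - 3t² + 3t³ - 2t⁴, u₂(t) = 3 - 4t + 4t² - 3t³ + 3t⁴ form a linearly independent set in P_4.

linearly independent

Write each element as a coordinate vector in ℝ⁵ using {1, t, …, t⁴}.
Place the vectors as rows of a 2×5 matrix and reduce to echelon form.
The reduction yields 2 nonzero rows, so the rank is 2.
Since rank = 2 (the number of vectors), the set is linearly independent.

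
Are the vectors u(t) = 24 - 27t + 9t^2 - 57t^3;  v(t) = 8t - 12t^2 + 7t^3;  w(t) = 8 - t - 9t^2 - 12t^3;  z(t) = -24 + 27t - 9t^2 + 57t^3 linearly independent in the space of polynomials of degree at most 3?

Write each element as a coordinate vector in ℝ⁴ using {1, t, …, t^3}.
Form the 4×4 matrix with these as columns; its determinant is 0.
A zero determinant means the columns are linearly dependent.

linearly dependent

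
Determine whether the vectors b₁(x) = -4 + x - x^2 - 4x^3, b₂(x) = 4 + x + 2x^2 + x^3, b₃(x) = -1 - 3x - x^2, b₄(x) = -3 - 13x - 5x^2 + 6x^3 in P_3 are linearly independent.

linearly dependent

Write each element as a coordinate vector in ℝ⁴ using {1, x, …, x^3}.
Form the 4×4 matrix with these as columns; its determinant is 0.
A zero determinant means the columns are linearly dependent.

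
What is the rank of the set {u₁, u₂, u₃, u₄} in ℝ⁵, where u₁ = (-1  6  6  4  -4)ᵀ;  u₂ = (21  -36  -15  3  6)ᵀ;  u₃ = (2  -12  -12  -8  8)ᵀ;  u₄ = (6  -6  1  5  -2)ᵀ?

Apply Gaussian elimination to the matrix whose rows are u₁, u₂, u₃, u₄.
Exactly 2 pivots survive; hence the rank is 2.

2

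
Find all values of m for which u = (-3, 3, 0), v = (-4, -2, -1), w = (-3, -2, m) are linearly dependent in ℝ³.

The set is linearly dependent precisely when det[u; v; w] = 0.
The determinant works out to 18*m + 15.
Setting this to zero gives m = -5/6.

m = -5/6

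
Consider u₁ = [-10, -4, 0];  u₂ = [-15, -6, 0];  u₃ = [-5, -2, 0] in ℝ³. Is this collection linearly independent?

Place the vectors as rows of a 3×3 matrix and reduce to echelon form.
The reduction yields 1 nonzero row, so the rank is 1.
Since rank 1 < 3, the set is linearly dependent.

linearly dependent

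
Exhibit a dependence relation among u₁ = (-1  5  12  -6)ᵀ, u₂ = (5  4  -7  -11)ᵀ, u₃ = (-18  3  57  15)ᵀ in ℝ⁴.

3u₁ - 3u₂ - u₃ = 0

Set up α₁u₁ + … + α₃u₃ = 0 and solve the homogeneous system.
One solution (up to scaling) is (3, -3, -1).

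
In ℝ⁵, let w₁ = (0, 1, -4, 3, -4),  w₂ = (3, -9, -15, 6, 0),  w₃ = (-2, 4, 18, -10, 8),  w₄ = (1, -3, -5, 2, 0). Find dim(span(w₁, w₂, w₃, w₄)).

Row-reduce the 4×5 matrix with these as rows.
Exactly 2 pivots survive; hence the rank is 2.

dim = 2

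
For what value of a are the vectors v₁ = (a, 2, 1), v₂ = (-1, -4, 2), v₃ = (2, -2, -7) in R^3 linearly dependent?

The set is linearly dependent precisely when det[v₁; v₂; v₃] = 0.
The determinant works out to 32*a + 4.
Setting this to zero gives a = -1/8.

a = -1/8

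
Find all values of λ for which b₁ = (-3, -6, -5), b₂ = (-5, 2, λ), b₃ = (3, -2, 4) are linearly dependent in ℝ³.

The vectors are dependent exactly when the determinant of the matrix with rows b₁, b₂, b₃ vanishes.
Expanding, det = -24*λ - 164.
Setting this to zero gives λ = -41/6.

λ = -41/6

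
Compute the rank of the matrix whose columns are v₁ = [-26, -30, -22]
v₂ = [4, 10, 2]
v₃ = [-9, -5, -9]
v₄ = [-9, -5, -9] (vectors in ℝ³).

2

Put the 3×4 matrix [v₁|v₂|v₃|v₄] into echelon form.
Exactly 2 pivots survive; hence the rank is 2.
(With 4 elements in a 3-dimensional space the rank is at most 3.)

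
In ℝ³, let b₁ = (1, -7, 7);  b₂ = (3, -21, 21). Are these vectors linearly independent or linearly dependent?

Place the vectors as rows of a 2×3 matrix and reduce to echelon form.
The reduction yields 1 nonzero row, so the rank is 1.
Since rank 1 < 2, the set is linearly dependent.
Indeed 3b₁ - b₂ = 0.

linearly dependent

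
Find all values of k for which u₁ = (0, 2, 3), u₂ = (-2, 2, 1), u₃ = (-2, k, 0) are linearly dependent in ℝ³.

k = 4/3

The vectors are dependent exactly when the determinant of the matrix with rows u₁, u₂, u₃ vanishes.
The determinant works out to 8 - 6*k.
This vanishes exactly when k = 4/3.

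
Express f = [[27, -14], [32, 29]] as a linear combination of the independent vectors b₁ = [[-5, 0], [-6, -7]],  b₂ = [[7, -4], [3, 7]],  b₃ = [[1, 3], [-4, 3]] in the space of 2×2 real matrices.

Take coordinate vectors relative to {E₁₁, E₁₂, E₂₁, E₂₂}.
Write f = a₁b₁ + … + a₃b₃ and equate components.
Row-reducing the augmented matrix gives the unique coefficients (a₁, a₂, a₃) = (-3, 2, -2).

f = -3b₁ + 2b₂ - 2b₃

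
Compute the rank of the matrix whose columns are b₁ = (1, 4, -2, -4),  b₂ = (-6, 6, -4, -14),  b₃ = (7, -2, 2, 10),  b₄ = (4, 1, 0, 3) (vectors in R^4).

Row-reduce the 4×4 matrix with these as rows.
Reduction leaves 2 leading entries, giving rank 2.

2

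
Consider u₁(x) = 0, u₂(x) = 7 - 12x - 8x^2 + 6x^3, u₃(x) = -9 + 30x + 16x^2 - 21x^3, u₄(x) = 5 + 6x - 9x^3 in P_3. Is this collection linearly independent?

linearly dependent

Take coordinates with respect to the standard basis {1, x, …, x^3}.
One of the vectors is the zero vector, so the set is linearly dependent.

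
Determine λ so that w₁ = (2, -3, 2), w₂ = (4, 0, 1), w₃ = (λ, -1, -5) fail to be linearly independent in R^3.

Dependence holds iff the 3×3 matrix [w₁ w₂ w₃] is singular.
The determinant works out to -3*λ - 66.
This vanishes exactly when λ = -22.

λ = -22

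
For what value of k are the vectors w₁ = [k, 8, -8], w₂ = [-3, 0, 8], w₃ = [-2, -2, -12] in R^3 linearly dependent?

Dependence holds iff the 3×3 matrix [w₁ w₂ w₃] is singular.
The determinant works out to 16*k - 464.
This vanishes exactly when k = 29.

k = 29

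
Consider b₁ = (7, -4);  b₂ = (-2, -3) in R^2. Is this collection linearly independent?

Row-reduce the matrix whose columns are b₁, b₂.
The reduction yields 2 nonzero rows, so the rank is 2.
Since rank = 2 (the number of vectors), the set is linearly independent.

linearly independent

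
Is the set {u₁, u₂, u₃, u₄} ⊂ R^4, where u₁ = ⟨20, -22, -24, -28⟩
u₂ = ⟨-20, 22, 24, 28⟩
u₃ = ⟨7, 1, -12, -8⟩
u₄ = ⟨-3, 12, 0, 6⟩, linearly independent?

Form the 4×4 matrix with these as columns; its determinant is 0.
A zero determinant means the columns are linearly dependent.
Indeed u₁ + u₂ = 0.

linearly dependent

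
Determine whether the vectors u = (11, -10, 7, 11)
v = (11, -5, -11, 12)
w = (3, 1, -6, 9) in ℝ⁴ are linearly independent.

linearly independent

Place the vectors as rows of a 3×4 matrix and reduce to echelon form.
The reduction yields 3 nonzero rows, so the rank is 3.
Since rank = 3 (the number of vectors), the set is linearly independent.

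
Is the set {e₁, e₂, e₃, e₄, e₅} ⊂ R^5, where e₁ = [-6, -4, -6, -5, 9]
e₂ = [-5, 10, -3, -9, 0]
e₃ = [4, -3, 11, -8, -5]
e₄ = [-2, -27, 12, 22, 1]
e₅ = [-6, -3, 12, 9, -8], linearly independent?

linearly dependent

Row-reduce the matrix whose columns are e₁, e₂, e₃, e₄, e₅.
The reduction yields 4 nonzero rows, so the rank is 4.
Since rank 4 < 5, the set is linearly dependent.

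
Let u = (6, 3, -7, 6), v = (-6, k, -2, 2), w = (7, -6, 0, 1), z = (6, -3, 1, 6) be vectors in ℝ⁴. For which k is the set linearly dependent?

k = 33/4

The vectors are dependent exactly when the determinant of the matrix with rows u, v, w, z vanishes.
Expanding, det = 288*k - 2376.
Setting this to zero gives k = 33/4.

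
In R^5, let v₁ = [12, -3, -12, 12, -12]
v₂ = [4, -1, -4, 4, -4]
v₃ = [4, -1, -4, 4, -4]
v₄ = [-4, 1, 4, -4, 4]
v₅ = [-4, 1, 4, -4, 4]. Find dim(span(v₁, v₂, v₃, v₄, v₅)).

Form the matrix with v₁, v₂, v₃, v₄, v₅ as columns and reduce.
Reduction leaves 1 leading entry, giving rank 1.

dim = 1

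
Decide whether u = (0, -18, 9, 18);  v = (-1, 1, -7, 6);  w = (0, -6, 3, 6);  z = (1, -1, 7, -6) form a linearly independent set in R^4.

One vector is a scalar multiple of another, so the set is dependent.

linearly dependent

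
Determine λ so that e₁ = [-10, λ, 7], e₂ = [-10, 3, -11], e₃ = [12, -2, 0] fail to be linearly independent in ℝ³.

λ = 9/11

The set is linearly dependent precisely when det[e₁; e₂; e₃] = 0.
The determinant works out to 108 - 132*λ.
Setting this to zero gives λ = 9/11.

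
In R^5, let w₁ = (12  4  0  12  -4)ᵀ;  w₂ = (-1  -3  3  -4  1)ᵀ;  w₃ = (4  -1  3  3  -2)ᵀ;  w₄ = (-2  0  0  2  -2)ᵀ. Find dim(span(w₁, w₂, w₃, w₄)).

dim = 3

Apply Gaussian elimination to the matrix whose rows are w₁, w₂, w₃, w₄.
There are 3 pivot columns, so rank = 3.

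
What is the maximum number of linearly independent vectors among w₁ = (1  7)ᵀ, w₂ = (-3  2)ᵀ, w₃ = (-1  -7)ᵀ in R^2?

2

Put the 2×3 matrix [w₁|w₂|w₃] into echelon form.
The echelon form has 2 nonzero rows, so the rank is 2.
(With 3 elements in a 2-dimensional space the rank is at most 2.)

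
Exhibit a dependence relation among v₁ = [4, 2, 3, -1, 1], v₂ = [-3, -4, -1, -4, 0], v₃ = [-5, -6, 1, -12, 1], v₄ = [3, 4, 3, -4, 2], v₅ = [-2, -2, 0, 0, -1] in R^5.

2v₂ - v₃ + v₄ + v₅ = 0

Solve the homogeneous system with v₁, v₂, v₃, v₄, v₅ as columns by row-reducing the coefficient matrix.
The free variable yields coefficients (0, 2, -1, 1, 1) (any nonzero multiple also works).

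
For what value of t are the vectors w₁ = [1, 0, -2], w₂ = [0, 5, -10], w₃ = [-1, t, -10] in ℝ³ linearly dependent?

The set is linearly dependent precisely when det[w₁; w₂; w₃] = 0.
The determinant works out to 10*t - 60.
Setting this to zero gives t = 6.

t = 6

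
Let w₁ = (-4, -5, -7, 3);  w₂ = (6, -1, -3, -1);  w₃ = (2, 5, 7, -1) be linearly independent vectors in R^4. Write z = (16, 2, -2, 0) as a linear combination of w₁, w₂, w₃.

Since w₁, w₂, w₃ are independent, the coefficients expressing z are uniquely determined by a linear system.
The system has the unique solution (c₁, c₂, c₃) = (2, 3, 3).

z = 2w₁ + 3w₂ + 3w₃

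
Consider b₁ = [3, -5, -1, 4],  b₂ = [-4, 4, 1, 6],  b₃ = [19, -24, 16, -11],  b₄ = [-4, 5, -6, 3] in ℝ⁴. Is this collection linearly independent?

linearly dependent

The matrix [b₁|b₂|b₃|b₄] has determinant 0.
A zero determinant means the columns are linearly dependent.
Indeed b₁ - b₂ - b₃ - 3b₄ = 0.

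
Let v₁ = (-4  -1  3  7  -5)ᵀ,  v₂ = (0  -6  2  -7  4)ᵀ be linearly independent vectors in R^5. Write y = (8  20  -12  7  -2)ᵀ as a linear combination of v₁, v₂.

y = -2v₁ - 3v₂

Solve the system with v₁, v₂ as columns and y as the right-hand side.
Back-substitution yields (a₁, a₂) = (-2, -3).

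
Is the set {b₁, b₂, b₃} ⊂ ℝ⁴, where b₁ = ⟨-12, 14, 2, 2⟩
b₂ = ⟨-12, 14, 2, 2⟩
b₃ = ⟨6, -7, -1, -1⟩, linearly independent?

Row-reduce the matrix whose columns are b₁, b₂, b₃.
The reduction yields 1 nonzero row, so the rank is 1.
Since rank 1 < 3, the set is linearly dependent.
Indeed b₁ - b₂ = 0.

linearly dependent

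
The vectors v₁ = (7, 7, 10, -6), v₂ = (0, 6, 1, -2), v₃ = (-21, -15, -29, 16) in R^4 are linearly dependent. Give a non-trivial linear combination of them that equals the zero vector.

3v₁ - v₂ + v₃ = 0

Row-reduce the matrix with v₁, v₂, v₃ as columns; the null space gives the coefficients.
The free variable yields coefficients (3, -1, 1) (any nonzero multiple also works).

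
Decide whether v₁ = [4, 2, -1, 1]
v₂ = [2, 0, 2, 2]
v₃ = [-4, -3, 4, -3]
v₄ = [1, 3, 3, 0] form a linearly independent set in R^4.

linearly independent

The matrix [v₁|v₂|v₃|v₄] has determinant -140.
A nonzero determinant means the columns are linearly independent.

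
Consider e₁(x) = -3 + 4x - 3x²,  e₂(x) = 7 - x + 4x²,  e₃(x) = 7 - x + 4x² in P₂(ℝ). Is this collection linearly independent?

linearly dependent

Write each element as a coordinate vector in ℝ³ using {1, x, x²}.
Two of the vectors are equal, giving an immediate dependence.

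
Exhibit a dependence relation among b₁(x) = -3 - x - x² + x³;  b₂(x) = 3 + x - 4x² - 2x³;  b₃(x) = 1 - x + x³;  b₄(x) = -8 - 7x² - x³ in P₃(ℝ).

3b₁ + b₂ - 2b₃ - b₄ = 0

Pass to coordinate vectors relative to the basis {1, x, …, x³}.
Set up α₁b₁ + … + α₄b₄ = 0 and solve the homogeneous system.
One solution (up to scaling) is (3, 1, -2, -1).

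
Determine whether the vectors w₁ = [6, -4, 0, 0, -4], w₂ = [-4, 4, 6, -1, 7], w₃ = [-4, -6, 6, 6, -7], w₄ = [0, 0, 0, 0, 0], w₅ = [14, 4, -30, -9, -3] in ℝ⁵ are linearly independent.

linearly dependent

One of the vectors is the zero vector, so the set is linearly dependent.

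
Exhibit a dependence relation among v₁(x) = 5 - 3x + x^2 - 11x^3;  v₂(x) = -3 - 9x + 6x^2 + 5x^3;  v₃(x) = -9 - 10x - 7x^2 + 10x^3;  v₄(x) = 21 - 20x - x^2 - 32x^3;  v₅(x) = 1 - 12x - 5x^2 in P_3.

2v₁ - v₃ - v₄ + 2v₅ = 0

Take coordinates with respect to {1, x, …, x^3}.
Write the vectors as columns of a matrix and find a nonzero vector in its null space.
One solution (up to scaling) is (2, 0, -1, -1, 2).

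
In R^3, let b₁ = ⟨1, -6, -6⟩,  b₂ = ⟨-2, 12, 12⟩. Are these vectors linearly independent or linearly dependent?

Row-reduce the matrix whose columns are b₁, b₂.
The reduction yields 1 nonzero row, so the rank is 1.
Since rank 1 < 2, the set is linearly dependent.
Indeed 2b₁ + b₂ = 0.

linearly dependent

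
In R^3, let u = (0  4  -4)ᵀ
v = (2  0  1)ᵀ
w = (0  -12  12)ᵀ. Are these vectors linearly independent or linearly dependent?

linearly dependent

One vector is a scalar multiple of another, so the set is dependent.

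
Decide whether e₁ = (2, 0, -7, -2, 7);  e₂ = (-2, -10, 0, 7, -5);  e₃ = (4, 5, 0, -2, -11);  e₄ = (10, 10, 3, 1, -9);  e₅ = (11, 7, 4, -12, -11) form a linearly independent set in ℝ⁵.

The matrix [e₁|e₂|e₃|e₄|e₅] has determinant -104073.
A nonzero determinant means the columns are linearly independent.

linearly independent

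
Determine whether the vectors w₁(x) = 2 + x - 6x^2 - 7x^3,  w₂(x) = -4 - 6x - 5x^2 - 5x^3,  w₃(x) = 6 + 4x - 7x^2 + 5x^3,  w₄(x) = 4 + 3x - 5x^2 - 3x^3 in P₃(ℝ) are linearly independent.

Write each element as a coordinate vector in ℝ⁴ using {1, x, …, x^3}.
Place the vectors as rows of a 4×4 matrix and reduce to echelon form.
The reduction yields 4 nonzero rows, so the rank is 4.
Since rank = 4 (the number of vectors), the set is linearly independent.

linearly independent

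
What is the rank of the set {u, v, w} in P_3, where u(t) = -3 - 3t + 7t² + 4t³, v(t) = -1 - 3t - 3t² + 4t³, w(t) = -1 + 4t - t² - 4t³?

rank 3

Use coordinates relative to {1, t, …, t³}.
Apply Gaussian elimination to the matrix whose rows are u, v, w.
The echelon form has 3 nonzero rows, so the rank is 3.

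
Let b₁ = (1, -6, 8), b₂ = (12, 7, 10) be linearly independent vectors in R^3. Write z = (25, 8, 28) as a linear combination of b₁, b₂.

z = b₁ + 2b₂

Write z = c₁b₁ + c₂b₂ and equate components.
The system has the unique solution (c₁, c₂) = (1, 2).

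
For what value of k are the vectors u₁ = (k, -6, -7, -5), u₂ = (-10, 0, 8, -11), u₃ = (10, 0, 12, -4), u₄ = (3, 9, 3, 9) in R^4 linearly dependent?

k = -15/2

Dependence holds iff the 4×4 matrix [u₁ u₂ u₃ u₄] is singular.
Cofactor expansion gives det = 900*k + 6750.
Setting this to zero gives k = -15/2.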